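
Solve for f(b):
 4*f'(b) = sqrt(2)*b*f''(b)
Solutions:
 f(b) = C1 + C2*b^(1 + 2*sqrt(2))


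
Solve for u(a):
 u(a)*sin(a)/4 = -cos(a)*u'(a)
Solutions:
 u(a) = C1*cos(a)^(1/4)


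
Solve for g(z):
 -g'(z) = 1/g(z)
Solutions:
 g(z) = -sqrt(C1 - 2*z)
 g(z) = sqrt(C1 - 2*z)


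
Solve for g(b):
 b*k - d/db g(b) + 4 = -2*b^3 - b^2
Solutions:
 g(b) = C1 + b^4/2 + b^3/3 + b^2*k/2 + 4*b


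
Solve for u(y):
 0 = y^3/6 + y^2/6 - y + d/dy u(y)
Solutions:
 u(y) = C1 - y^4/24 - y^3/18 + y^2/2


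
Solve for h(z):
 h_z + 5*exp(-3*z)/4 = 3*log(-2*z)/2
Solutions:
 h(z) = C1 + 3*z*log(-z)/2 + 3*z*(-1 + log(2))/2 + 5*exp(-3*z)/12


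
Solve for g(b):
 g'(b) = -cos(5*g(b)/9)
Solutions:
 b - 9*log(sin(5*g(b)/9) - 1)/10 + 9*log(sin(5*g(b)/9) + 1)/10 = C1


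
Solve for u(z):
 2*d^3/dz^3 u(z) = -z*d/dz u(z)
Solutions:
 u(z) = C1 + Integral(C2*airyai(-2^(2/3)*z/2) + C3*airybi(-2^(2/3)*z/2), z)


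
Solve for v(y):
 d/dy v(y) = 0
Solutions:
 v(y) = C1


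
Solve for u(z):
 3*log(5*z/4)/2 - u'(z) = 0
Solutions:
 u(z) = C1 + 3*z*log(z)/2 - 3*z*log(2) - 3*z/2 + 3*z*log(5)/2


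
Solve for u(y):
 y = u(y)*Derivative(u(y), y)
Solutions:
 u(y) = -sqrt(C1 + y^2)
 u(y) = sqrt(C1 + y^2)


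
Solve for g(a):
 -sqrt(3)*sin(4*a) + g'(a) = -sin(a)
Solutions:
 g(a) = C1 + cos(a) - sqrt(3)*cos(4*a)/4


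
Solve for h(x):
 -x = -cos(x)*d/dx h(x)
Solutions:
 h(x) = C1 + Integral(x/cos(x), x)


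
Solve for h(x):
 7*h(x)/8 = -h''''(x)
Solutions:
 h(x) = (C1*sin(2^(3/4)*7^(1/4)*x/4) + C2*cos(2^(3/4)*7^(1/4)*x/4))*exp(-2^(3/4)*7^(1/4)*x/4) + (C3*sin(2^(3/4)*7^(1/4)*x/4) + C4*cos(2^(3/4)*7^(1/4)*x/4))*exp(2^(3/4)*7^(1/4)*x/4)


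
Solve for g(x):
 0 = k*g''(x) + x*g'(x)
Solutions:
 g(x) = C1 + C2*sqrt(k)*erf(sqrt(2)*x*sqrt(1/k)/2)


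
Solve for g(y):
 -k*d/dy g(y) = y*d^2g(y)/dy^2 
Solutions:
 g(y) = C1 + y^(1 - re(k))*(C2*sin(log(y)*Abs(im(k))) + C3*cos(log(y)*im(k)))


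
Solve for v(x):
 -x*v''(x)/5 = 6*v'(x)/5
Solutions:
 v(x) = C1 + C2/x^5


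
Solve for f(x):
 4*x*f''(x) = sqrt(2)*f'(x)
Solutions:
 f(x) = C1 + C2*x^(sqrt(2)/4 + 1)


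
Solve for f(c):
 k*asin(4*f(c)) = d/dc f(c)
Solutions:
 Integral(1/asin(4*_y), (_y, f(c))) = C1 + c*k


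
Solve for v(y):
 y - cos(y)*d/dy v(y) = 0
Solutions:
 v(y) = C1 + Integral(y/cos(y), y)


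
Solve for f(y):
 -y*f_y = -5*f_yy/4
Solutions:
 f(y) = C1 + C2*erfi(sqrt(10)*y/5)


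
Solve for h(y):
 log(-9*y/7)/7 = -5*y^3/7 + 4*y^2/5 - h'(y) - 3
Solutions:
 h(y) = C1 - 5*y^4/28 + 4*y^3/15 - y*log(-y)/7 + y*(-20 - 2*log(3) + log(7))/7


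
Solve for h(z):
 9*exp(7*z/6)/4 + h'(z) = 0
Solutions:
 h(z) = C1 - 27*exp(7*z/6)/14


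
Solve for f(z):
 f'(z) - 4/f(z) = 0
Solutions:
 f(z) = -sqrt(C1 + 8*z)
 f(z) = sqrt(C1 + 8*z)


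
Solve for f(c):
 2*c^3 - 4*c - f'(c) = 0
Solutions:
 f(c) = C1 + c^4/2 - 2*c^2


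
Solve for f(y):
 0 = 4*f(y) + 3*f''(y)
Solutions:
 f(y) = C1*sin(2*sqrt(3)*y/3) + C2*cos(2*sqrt(3)*y/3)


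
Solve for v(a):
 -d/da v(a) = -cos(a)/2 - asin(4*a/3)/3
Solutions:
 v(a) = C1 + a*asin(4*a/3)/3 + sqrt(9 - 16*a^2)/12 + sin(a)/2


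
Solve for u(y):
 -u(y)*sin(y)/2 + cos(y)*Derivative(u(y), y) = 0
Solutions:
 u(y) = C1/sqrt(cos(y))


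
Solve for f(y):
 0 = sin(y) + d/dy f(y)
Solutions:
 f(y) = C1 + cos(y)


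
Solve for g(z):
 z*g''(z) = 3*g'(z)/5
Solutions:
 g(z) = C1 + C2*z^(8/5)


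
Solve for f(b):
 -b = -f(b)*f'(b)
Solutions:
 f(b) = -sqrt(C1 + b^2)
 f(b) = sqrt(C1 + b^2)


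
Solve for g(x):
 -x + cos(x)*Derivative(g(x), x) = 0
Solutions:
 g(x) = C1 + Integral(x/cos(x), x)


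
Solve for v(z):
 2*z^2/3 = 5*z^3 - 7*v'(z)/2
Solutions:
 v(z) = C1 + 5*z^4/14 - 4*z^3/63


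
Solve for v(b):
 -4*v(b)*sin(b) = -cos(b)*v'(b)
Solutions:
 v(b) = C1/cos(b)^4


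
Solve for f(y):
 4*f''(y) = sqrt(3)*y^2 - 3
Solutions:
 f(y) = C1 + C2*y + sqrt(3)*y^4/48 - 3*y^2/8


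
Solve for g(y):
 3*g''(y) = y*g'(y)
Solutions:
 g(y) = C1 + C2*erfi(sqrt(6)*y/6)


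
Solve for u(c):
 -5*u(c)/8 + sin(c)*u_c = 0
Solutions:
 u(c) = C1*(cos(c) - 1)^(5/16)/(cos(c) + 1)^(5/16)


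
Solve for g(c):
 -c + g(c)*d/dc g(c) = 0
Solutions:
 g(c) = -sqrt(C1 + c^2)
 g(c) = sqrt(C1 + c^2)


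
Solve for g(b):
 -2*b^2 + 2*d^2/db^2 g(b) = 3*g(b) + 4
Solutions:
 g(b) = C1*exp(-sqrt(6)*b/2) + C2*exp(sqrt(6)*b/2) - 2*b^2/3 - 20/9


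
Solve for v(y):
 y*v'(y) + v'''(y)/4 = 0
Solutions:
 v(y) = C1 + Integral(C2*airyai(-2^(2/3)*y) + C3*airybi(-2^(2/3)*y), y)


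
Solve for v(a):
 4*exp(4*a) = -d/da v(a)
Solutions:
 v(a) = C1 - exp(4*a)


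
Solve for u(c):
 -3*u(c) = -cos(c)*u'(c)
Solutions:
 u(c) = C1*(sin(c) + 1)^(3/2)/(sin(c) - 1)^(3/2)


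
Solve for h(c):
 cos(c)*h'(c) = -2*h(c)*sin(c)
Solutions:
 h(c) = C1*cos(c)^2


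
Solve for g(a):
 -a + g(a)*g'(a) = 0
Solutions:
 g(a) = -sqrt(C1 + a^2)
 g(a) = sqrt(C1 + a^2)


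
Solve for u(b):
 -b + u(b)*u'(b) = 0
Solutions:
 u(b) = -sqrt(C1 + b^2)
 u(b) = sqrt(C1 + b^2)


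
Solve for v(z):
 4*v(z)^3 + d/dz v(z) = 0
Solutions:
 v(z) = -sqrt(2)*sqrt(-1/(C1 - 4*z))/2
 v(z) = sqrt(2)*sqrt(-1/(C1 - 4*z))/2


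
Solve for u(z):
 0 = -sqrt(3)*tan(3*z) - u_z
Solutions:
 u(z) = C1 + sqrt(3)*log(cos(3*z))/3


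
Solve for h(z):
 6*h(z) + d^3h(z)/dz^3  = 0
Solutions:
 h(z) = C3*exp(-6^(1/3)*z) + (C1*sin(2^(1/3)*3^(5/6)*z/2) + C2*cos(2^(1/3)*3^(5/6)*z/2))*exp(6^(1/3)*z/2)


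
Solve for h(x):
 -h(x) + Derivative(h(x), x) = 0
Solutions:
 h(x) = C1*exp(x)


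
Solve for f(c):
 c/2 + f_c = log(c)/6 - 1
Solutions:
 f(c) = C1 - c^2/4 + c*log(c)/6 - 7*c/6


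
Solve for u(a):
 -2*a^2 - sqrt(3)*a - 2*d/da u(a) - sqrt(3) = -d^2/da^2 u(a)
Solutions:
 u(a) = C1 + C2*exp(2*a) - a^3/3 - a^2/2 - sqrt(3)*a^2/4 - 3*sqrt(3)*a/4 - a/2


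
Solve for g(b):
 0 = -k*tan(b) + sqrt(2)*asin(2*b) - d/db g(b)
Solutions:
 g(b) = C1 + k*log(cos(b)) + sqrt(2)*(b*asin(2*b) + sqrt(1 - 4*b^2)/2)


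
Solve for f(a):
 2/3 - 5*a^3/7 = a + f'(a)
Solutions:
 f(a) = C1 - 5*a^4/28 - a^2/2 + 2*a/3


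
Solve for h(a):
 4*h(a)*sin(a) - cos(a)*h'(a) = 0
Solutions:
 h(a) = C1/cos(a)^4


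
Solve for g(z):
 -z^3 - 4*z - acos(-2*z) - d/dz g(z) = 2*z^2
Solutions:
 g(z) = C1 - z^4/4 - 2*z^3/3 - 2*z^2 - z*acos(-2*z) - sqrt(1 - 4*z^2)/2


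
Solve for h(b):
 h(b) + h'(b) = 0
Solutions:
 h(b) = C1*exp(-b)


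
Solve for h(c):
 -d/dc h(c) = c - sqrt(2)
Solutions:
 h(c) = C1 - c^2/2 + sqrt(2)*c


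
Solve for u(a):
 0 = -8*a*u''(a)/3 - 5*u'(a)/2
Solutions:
 u(a) = C1 + C2*a^(1/16)


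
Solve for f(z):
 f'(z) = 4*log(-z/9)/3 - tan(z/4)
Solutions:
 f(z) = C1 + 4*z*log(-z)/3 - 8*z*log(3)/3 - 4*z/3 + 4*log(cos(z/4))


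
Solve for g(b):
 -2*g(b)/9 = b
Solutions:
 g(b) = -9*b/2


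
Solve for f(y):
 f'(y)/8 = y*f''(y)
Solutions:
 f(y) = C1 + C2*y^(9/8)


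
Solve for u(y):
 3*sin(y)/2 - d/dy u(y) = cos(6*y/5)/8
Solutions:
 u(y) = C1 - 5*sin(6*y/5)/48 - 3*cos(y)/2


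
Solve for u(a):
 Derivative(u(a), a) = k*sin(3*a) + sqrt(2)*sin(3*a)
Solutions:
 u(a) = C1 - k*cos(3*a)/3 - sqrt(2)*cos(3*a)/3


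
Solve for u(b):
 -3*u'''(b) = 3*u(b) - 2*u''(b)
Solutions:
 u(b) = C1*exp(b*(8*2^(1/3)/(27*sqrt(697) + 713)^(1/3) + 8 + 2^(2/3)*(27*sqrt(697) + 713)^(1/3))/36)*sin(2^(1/3)*sqrt(3)*b*(-2^(1/3)*(27*sqrt(697) + 713)^(1/3) + 8/(27*sqrt(697) + 713)^(1/3))/36) + C2*exp(b*(8*2^(1/3)/(27*sqrt(697) + 713)^(1/3) + 8 + 2^(2/3)*(27*sqrt(697) + 713)^(1/3))/36)*cos(2^(1/3)*sqrt(3)*b*(-2^(1/3)*(27*sqrt(697) + 713)^(1/3) + 8/(27*sqrt(697) + 713)^(1/3))/36) + C3*exp(b*(-2^(2/3)*(27*sqrt(697) + 713)^(1/3) - 8*2^(1/3)/(27*sqrt(697) + 713)^(1/3) + 4)/18)


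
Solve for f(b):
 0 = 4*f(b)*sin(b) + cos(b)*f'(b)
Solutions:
 f(b) = C1*cos(b)^4


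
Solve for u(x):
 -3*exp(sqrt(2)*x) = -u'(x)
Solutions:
 u(x) = C1 + 3*sqrt(2)*exp(sqrt(2)*x)/2


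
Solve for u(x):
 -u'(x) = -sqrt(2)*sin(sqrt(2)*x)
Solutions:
 u(x) = C1 - cos(sqrt(2)*x)


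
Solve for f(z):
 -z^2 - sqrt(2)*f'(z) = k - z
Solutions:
 f(z) = C1 - sqrt(2)*k*z/2 - sqrt(2)*z^3/6 + sqrt(2)*z^2/4


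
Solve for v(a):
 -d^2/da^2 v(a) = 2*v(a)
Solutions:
 v(a) = C1*sin(sqrt(2)*a) + C2*cos(sqrt(2)*a)


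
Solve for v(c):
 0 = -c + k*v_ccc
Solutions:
 v(c) = C1 + C2*c + C3*c^2 + c^4/(24*k)


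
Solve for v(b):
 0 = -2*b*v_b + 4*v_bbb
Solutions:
 v(b) = C1 + Integral(C2*airyai(2^(2/3)*b/2) + C3*airybi(2^(2/3)*b/2), b)


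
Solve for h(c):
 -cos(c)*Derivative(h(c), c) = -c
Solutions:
 h(c) = C1 + Integral(c/cos(c), c)


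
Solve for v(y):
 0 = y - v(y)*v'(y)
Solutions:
 v(y) = -sqrt(C1 + y^2)
 v(y) = sqrt(C1 + y^2)


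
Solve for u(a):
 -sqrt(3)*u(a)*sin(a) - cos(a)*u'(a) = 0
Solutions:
 u(a) = C1*cos(a)^(sqrt(3))


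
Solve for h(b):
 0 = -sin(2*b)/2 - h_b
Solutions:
 h(b) = C1 + cos(2*b)/4


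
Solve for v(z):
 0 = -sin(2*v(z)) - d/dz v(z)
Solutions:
 v(z) = pi - acos((-C1 - exp(4*z))/(C1 - exp(4*z)))/2
 v(z) = acos((-C1 - exp(4*z))/(C1 - exp(4*z)))/2


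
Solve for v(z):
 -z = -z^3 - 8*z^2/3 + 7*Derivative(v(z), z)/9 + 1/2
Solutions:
 v(z) = C1 + 9*z^4/28 + 8*z^3/7 - 9*z^2/14 - 9*z/14


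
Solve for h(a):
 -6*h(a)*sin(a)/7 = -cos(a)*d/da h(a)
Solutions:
 h(a) = C1/cos(a)^(6/7)


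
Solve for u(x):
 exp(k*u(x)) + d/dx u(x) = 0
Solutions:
 u(x) = Piecewise((log(1/(C1*k + k*x))/k, Ne(k, 0)), (nan, True))
 u(x) = Piecewise((C1 - x, Eq(k, 0)), (nan, True))


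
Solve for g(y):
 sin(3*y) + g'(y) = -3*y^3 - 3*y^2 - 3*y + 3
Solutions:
 g(y) = C1 - 3*y^4/4 - y^3 - 3*y^2/2 + 3*y + cos(3*y)/3


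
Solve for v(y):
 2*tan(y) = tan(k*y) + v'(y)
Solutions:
 v(y) = C1 - Piecewise((-log(cos(k*y))/k, Ne(k, 0)), (0, True)) - 2*log(cos(y))


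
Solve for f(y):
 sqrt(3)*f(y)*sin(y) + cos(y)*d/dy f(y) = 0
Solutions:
 f(y) = C1*cos(y)^(sqrt(3))


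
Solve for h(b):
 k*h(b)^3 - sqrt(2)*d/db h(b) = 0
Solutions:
 h(b) = -sqrt(-1/(C1 + sqrt(2)*b*k))
 h(b) = sqrt(-1/(C1 + sqrt(2)*b*k))


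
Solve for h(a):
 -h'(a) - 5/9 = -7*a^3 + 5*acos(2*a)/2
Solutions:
 h(a) = C1 + 7*a^4/4 - 5*a*acos(2*a)/2 - 5*a/9 + 5*sqrt(1 - 4*a^2)/4


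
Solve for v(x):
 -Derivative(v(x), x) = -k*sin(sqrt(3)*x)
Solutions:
 v(x) = C1 - sqrt(3)*k*cos(sqrt(3)*x)/3


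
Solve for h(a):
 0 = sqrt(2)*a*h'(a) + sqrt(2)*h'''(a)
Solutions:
 h(a) = C1 + Integral(C2*airyai(-a) + C3*airybi(-a), a)


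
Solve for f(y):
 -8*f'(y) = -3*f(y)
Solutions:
 f(y) = C1*exp(3*y/8)


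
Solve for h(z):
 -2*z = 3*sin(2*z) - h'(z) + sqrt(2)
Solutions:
 h(z) = C1 + z^2 + sqrt(2)*z - 3*cos(2*z)/2


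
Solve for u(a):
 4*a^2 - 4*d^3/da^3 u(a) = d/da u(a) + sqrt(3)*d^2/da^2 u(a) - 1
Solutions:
 u(a) = C1 + 4*a^3/3 - 4*sqrt(3)*a^2 - 7*a + (C2*sin(sqrt(13)*a/8) + C3*cos(sqrt(13)*a/8))*exp(-sqrt(3)*a/8)


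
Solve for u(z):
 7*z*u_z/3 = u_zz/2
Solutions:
 u(z) = C1 + C2*erfi(sqrt(21)*z/3)


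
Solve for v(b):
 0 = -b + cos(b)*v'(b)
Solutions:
 v(b) = C1 + Integral(b/cos(b), b)


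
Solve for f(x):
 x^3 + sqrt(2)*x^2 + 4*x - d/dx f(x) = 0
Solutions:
 f(x) = C1 + x^4/4 + sqrt(2)*x^3/3 + 2*x^2


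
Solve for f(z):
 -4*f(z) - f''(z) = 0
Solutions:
 f(z) = C1*sin(2*z) + C2*cos(2*z)


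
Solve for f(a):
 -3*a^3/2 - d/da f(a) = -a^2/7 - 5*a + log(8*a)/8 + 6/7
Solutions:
 f(a) = C1 - 3*a^4/8 + a^3/21 + 5*a^2/2 - a*log(a)/8 - 41*a/56 - 3*a*log(2)/8


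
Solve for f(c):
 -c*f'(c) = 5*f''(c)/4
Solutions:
 f(c) = C1 + C2*erf(sqrt(10)*c/5)


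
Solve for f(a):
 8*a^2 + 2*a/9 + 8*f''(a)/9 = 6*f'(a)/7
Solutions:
 f(a) = C1 + C2*exp(27*a/28) + 28*a^3/9 + 1589*a^2/162 + 44492*a/2187


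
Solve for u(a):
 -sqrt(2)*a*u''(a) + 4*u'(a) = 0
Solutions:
 u(a) = C1 + C2*a^(1 + 2*sqrt(2))


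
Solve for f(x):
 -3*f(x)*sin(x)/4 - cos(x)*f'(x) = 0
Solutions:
 f(x) = C1*cos(x)^(3/4)


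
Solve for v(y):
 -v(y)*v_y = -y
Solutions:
 v(y) = -sqrt(C1 + y^2)
 v(y) = sqrt(C1 + y^2)


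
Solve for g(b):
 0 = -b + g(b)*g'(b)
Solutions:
 g(b) = -sqrt(C1 + b^2)
 g(b) = sqrt(C1 + b^2)


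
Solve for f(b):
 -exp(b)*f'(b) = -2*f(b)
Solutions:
 f(b) = C1*exp(-2*exp(-b))


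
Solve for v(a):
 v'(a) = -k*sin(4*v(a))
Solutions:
 v(a) = -acos((-C1 - exp(8*a*k))/(C1 - exp(8*a*k)))/4 + pi/2
 v(a) = acos((-C1 - exp(8*a*k))/(C1 - exp(8*a*k)))/4


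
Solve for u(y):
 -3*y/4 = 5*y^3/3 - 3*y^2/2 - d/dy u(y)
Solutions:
 u(y) = C1 + 5*y^4/12 - y^3/2 + 3*y^2/8


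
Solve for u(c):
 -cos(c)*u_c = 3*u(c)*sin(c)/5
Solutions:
 u(c) = C1*cos(c)^(3/5)


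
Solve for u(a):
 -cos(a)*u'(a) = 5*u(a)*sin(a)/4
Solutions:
 u(a) = C1*cos(a)^(5/4)


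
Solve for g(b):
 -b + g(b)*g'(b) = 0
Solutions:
 g(b) = -sqrt(C1 + b^2)
 g(b) = sqrt(C1 + b^2)


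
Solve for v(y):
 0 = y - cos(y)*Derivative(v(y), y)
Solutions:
 v(y) = C1 + Integral(y/cos(y), y)


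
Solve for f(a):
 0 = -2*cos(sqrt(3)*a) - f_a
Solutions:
 f(a) = C1 - 2*sqrt(3)*sin(sqrt(3)*a)/3


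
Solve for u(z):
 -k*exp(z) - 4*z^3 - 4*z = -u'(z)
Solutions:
 u(z) = C1 + k*exp(z) + z^4 + 2*z^2


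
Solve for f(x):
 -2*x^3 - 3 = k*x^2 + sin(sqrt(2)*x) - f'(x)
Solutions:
 f(x) = C1 + k*x^3/3 + x^4/2 + 3*x - sqrt(2)*cos(sqrt(2)*x)/2


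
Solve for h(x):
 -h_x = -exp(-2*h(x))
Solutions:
 h(x) = log(-sqrt(C1 + 2*x))
 h(x) = log(C1 + 2*x)/2


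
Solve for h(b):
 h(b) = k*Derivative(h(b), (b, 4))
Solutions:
 h(b) = C1*exp(-b*(1/k)^(1/4)) + C2*exp(b*(1/k)^(1/4)) + C3*exp(-I*b*(1/k)^(1/4)) + C4*exp(I*b*(1/k)^(1/4))


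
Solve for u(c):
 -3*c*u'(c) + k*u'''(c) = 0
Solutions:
 u(c) = C1 + Integral(C2*airyai(3^(1/3)*c*(1/k)^(1/3)) + C3*airybi(3^(1/3)*c*(1/k)^(1/3)), c)


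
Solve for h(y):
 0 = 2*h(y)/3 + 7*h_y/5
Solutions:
 h(y) = C1*exp(-10*y/21)


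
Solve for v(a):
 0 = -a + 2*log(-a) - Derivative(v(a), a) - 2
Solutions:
 v(a) = C1 - a^2/2 + 2*a*log(-a) - 4*a


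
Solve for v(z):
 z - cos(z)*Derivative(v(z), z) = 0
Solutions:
 v(z) = C1 + Integral(z/cos(z), z)


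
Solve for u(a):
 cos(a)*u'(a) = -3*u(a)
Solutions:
 u(a) = C1*(sin(a) - 1)^(3/2)/(sin(a) + 1)^(3/2)


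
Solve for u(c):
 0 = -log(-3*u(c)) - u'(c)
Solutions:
 Integral(1/(log(-_y) + log(3)), (_y, u(c))) = C1 - c


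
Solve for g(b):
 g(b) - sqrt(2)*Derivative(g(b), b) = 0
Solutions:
 g(b) = C1*exp(sqrt(2)*b/2)


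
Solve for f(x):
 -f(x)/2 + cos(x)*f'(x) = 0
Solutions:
 f(x) = C1*(sin(x) + 1)^(1/4)/(sin(x) - 1)^(1/4)


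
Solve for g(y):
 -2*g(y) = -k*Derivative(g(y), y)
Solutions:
 g(y) = C1*exp(2*y/k)


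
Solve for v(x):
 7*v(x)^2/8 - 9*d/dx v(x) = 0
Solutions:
 v(x) = -72/(C1 + 7*x)


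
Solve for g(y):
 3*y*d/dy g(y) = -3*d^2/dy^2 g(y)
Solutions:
 g(y) = C1 + C2*erf(sqrt(2)*y/2)


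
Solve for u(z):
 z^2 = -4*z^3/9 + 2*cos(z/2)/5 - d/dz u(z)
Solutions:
 u(z) = C1 - z^4/9 - z^3/3 + 4*sin(z/2)/5


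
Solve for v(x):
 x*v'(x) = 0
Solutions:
 v(x) = C1


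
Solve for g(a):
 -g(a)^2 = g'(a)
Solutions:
 g(a) = 1/(C1 + a)


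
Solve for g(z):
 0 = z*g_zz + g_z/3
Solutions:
 g(z) = C1 + C2*z^(2/3)


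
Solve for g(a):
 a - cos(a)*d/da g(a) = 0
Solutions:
 g(a) = C1 + Integral(a/cos(a), a)


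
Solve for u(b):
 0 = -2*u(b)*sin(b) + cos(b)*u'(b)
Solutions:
 u(b) = C1/cos(b)^2


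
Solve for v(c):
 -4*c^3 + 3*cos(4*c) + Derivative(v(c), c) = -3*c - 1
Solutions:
 v(c) = C1 + c^4 - 3*c^2/2 - c - 3*sin(4*c)/4


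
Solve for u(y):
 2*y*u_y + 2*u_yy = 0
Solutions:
 u(y) = C1 + C2*erf(sqrt(2)*y/2)


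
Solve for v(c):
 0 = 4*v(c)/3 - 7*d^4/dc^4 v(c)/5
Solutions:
 v(c) = C1*exp(-sqrt(2)*21^(3/4)*5^(1/4)*c/21) + C2*exp(sqrt(2)*21^(3/4)*5^(1/4)*c/21) + C3*sin(sqrt(2)*21^(3/4)*5^(1/4)*c/21) + C4*cos(sqrt(2)*21^(3/4)*5^(1/4)*c/21)


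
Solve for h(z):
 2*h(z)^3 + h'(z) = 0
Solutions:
 h(z) = -sqrt(2)*sqrt(-1/(C1 - 2*z))/2
 h(z) = sqrt(2)*sqrt(-1/(C1 - 2*z))/2


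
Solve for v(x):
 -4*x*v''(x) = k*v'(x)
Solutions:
 v(x) = C1 + x^(1 - re(k)/4)*(C2*sin(log(x)*Abs(im(k))/4) + C3*cos(log(x)*im(k)/4))


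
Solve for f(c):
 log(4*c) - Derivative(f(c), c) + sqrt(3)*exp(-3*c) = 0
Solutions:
 f(c) = C1 + c*log(c) + c*(-1 + 2*log(2)) - sqrt(3)*exp(-3*c)/3


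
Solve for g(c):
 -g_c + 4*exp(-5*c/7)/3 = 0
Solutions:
 g(c) = C1 - 28*exp(-5*c/7)/15


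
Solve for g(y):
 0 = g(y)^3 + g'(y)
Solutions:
 g(y) = -sqrt(2)*sqrt(-1/(C1 - y))/2
 g(y) = sqrt(2)*sqrt(-1/(C1 - y))/2


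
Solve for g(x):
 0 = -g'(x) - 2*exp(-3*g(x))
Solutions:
 g(x) = log(C1 - 6*x)/3
 g(x) = log((-3^(1/3) - 3^(5/6)*I)*(C1 - 2*x)^(1/3)/2)
 g(x) = log((-3^(1/3) + 3^(5/6)*I)*(C1 - 2*x)^(1/3)/2)


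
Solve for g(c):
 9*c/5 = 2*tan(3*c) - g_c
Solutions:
 g(c) = C1 - 9*c^2/10 - 2*log(cos(3*c))/3


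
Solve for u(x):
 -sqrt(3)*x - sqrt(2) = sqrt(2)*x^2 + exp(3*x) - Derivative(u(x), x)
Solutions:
 u(x) = C1 + sqrt(2)*x^3/3 + sqrt(3)*x^2/2 + sqrt(2)*x + exp(3*x)/3


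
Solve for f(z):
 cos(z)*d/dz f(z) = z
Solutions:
 f(z) = C1 + Integral(z/cos(z), z)


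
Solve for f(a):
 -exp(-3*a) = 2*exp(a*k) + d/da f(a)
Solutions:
 f(a) = C1 + exp(-3*a)/3 - 2*exp(a*k)/k


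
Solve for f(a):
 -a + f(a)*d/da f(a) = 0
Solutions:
 f(a) = -sqrt(C1 + a^2)
 f(a) = sqrt(C1 + a^2)


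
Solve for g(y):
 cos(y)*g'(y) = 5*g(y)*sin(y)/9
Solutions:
 g(y) = C1/cos(y)^(5/9)


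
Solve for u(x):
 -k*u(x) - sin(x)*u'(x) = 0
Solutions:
 u(x) = C1*exp(k*(-log(cos(x) - 1) + log(cos(x) + 1))/2)


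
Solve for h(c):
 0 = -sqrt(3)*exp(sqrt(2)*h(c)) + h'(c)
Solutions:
 h(c) = sqrt(2)*(2*log(-1/(C1 + sqrt(3)*c)) - log(2))/4


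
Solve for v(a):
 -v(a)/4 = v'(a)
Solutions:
 v(a) = C1*exp(-a/4)


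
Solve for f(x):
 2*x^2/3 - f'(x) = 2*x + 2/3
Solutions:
 f(x) = C1 + 2*x^3/9 - x^2 - 2*x/3


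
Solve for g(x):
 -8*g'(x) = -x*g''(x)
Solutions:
 g(x) = C1 + C2*x^9


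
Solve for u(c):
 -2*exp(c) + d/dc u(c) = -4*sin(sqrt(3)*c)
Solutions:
 u(c) = C1 + 2*exp(c) + 4*sqrt(3)*cos(sqrt(3)*c)/3


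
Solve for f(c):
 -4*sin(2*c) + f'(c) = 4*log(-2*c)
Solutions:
 f(c) = C1 + 4*c*log(-c) - 4*c + 4*c*log(2) - 2*cos(2*c)


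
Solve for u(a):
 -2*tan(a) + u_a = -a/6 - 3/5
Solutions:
 u(a) = C1 - a^2/12 - 3*a/5 - 2*log(cos(a))


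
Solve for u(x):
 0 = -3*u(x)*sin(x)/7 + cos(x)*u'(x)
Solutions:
 u(x) = C1/cos(x)^(3/7)


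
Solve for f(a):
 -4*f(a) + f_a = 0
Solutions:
 f(a) = C1*exp(4*a)


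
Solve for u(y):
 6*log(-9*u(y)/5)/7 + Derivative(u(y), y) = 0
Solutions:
 7*Integral(1/(log(-_y) - log(5) + 2*log(3)), (_y, u(y)))/6 = C1 - y


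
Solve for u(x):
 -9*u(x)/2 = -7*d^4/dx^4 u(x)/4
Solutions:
 u(x) = C1*exp(-2^(1/4)*sqrt(3)*7^(3/4)*x/7) + C2*exp(2^(1/4)*sqrt(3)*7^(3/4)*x/7) + C3*sin(2^(1/4)*sqrt(3)*7^(3/4)*x/7) + C4*cos(2^(1/4)*sqrt(3)*7^(3/4)*x/7)


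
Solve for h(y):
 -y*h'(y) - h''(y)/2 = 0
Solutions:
 h(y) = C1 + C2*erf(y)


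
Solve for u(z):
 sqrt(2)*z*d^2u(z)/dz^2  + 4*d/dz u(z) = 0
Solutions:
 u(z) = C1 + C2*z^(1 - 2*sqrt(2))


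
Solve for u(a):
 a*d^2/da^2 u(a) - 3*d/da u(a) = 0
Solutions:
 u(a) = C1 + C2*a^4


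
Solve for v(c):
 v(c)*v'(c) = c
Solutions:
 v(c) = -sqrt(C1 + c^2)
 v(c) = sqrt(C1 + c^2)


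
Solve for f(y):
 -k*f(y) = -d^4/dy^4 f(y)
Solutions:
 f(y) = C1*exp(-k^(1/4)*y) + C2*exp(k^(1/4)*y) + C3*exp(-I*k^(1/4)*y) + C4*exp(I*k^(1/4)*y)


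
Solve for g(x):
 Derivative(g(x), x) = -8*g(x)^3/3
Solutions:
 g(x) = -sqrt(6)*sqrt(-1/(C1 - 8*x))/2
 g(x) = sqrt(6)*sqrt(-1/(C1 - 8*x))/2


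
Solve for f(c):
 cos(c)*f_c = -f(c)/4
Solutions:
 f(c) = C1*(sin(c) - 1)^(1/8)/(sin(c) + 1)^(1/8)


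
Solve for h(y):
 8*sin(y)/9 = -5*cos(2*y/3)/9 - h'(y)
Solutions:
 h(y) = C1 - 5*sin(2*y/3)/6 + 8*cos(y)/9


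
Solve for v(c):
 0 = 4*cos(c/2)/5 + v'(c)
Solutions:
 v(c) = C1 - 8*sin(c/2)/5


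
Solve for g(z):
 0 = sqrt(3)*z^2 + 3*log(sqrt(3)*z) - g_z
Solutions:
 g(z) = C1 + sqrt(3)*z^3/3 + 3*z*log(z) - 3*z + 3*z*log(3)/2


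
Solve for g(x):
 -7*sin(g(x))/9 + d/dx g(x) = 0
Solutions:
 -7*x/9 + log(cos(g(x)) - 1)/2 - log(cos(g(x)) + 1)/2 = C1


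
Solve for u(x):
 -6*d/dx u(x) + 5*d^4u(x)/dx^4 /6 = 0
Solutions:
 u(x) = C1 + C4*exp(30^(2/3)*x/5) + (C2*sin(3*10^(2/3)*3^(1/6)*x/10) + C3*cos(3*10^(2/3)*3^(1/6)*x/10))*exp(-30^(2/3)*x/10)


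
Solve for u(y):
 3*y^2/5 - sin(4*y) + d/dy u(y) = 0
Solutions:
 u(y) = C1 - y^3/5 - cos(4*y)/4


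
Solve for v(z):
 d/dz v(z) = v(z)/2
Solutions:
 v(z) = C1*exp(z/2)


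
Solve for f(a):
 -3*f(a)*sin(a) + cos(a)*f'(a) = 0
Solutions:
 f(a) = C1/cos(a)^3


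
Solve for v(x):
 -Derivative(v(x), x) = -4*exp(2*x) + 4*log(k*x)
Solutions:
 v(x) = C1 - 4*x*log(k*x) + 4*x + 2*exp(2*x)


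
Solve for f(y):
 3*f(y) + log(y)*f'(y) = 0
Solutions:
 f(y) = C1*exp(-3*li(y))


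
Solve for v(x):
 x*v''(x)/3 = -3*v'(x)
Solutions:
 v(x) = C1 + C2/x^8


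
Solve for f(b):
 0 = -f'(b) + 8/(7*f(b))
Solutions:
 f(b) = -sqrt(C1 + 112*b)/7
 f(b) = sqrt(C1 + 112*b)/7


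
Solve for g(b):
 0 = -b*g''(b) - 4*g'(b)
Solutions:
 g(b) = C1 + C2/b^3


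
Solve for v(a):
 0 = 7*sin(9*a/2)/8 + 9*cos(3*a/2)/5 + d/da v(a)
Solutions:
 v(a) = C1 - 6*sin(3*a/2)/5 + 7*cos(9*a/2)/36


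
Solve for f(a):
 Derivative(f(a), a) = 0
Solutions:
 f(a) = C1


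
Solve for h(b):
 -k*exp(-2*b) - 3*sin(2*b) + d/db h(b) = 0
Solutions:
 h(b) = C1 - k*exp(-2*b)/2 - 3*cos(2*b)/2


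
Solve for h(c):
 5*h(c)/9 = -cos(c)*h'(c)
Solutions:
 h(c) = C1*(sin(c) - 1)^(5/18)/(sin(c) + 1)^(5/18)


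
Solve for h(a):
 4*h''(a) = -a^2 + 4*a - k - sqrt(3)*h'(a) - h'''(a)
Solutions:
 h(a) = C1 + C2*exp(a*(-2 + sqrt(4 - sqrt(3)))) + C3*exp(-a*(sqrt(4 - sqrt(3)) + 2)) - sqrt(3)*a^3/9 + 2*sqrt(3)*a^2/3 + 4*a^2/3 - sqrt(3)*a*k/3 - 32*sqrt(3)*a/9 - 14*a/3


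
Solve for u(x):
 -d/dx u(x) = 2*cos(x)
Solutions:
 u(x) = C1 - 2*sin(x)


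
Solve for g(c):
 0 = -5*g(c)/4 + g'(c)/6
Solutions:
 g(c) = C1*exp(15*c/2)


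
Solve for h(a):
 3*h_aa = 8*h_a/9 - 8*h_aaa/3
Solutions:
 h(a) = C1 + C2*exp(a*(-27 + sqrt(1497))/48) + C3*exp(-a*(27 + sqrt(1497))/48)


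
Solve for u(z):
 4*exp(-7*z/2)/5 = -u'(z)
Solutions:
 u(z) = C1 + 8*exp(-7*z/2)/35


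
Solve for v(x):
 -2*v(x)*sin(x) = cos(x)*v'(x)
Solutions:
 v(x) = C1*cos(x)^2


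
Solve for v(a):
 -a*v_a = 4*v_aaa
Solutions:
 v(a) = C1 + Integral(C2*airyai(-2^(1/3)*a/2) + C3*airybi(-2^(1/3)*a/2), a)


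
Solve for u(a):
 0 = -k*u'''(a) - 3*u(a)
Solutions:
 u(a) = C1*exp(3^(1/3)*a*(-1/k)^(1/3)) + C2*exp(a*(-1/k)^(1/3)*(-3^(1/3) + 3^(5/6)*I)/2) + C3*exp(-a*(-1/k)^(1/3)*(3^(1/3) + 3^(5/6)*I)/2)


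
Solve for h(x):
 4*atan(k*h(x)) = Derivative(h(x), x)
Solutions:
 Integral(1/atan(_y*k), (_y, h(x))) = C1 + 4*x


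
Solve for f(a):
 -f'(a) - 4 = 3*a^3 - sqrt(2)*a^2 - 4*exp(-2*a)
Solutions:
 f(a) = C1 - 3*a^4/4 + sqrt(2)*a^3/3 - 4*a - 2*exp(-2*a)


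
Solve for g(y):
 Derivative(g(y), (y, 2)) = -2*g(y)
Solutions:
 g(y) = C1*sin(sqrt(2)*y) + C2*cos(sqrt(2)*y)


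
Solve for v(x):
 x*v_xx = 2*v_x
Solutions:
 v(x) = C1 + C2*x^3


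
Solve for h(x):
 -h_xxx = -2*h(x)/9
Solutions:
 h(x) = C3*exp(6^(1/3)*x/3) + (C1*sin(2^(1/3)*3^(5/6)*x/6) + C2*cos(2^(1/3)*3^(5/6)*x/6))*exp(-6^(1/3)*x/6)


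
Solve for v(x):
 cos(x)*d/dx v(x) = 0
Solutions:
 v(x) = C1


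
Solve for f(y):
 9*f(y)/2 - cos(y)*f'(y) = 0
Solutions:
 f(y) = C1*(sin(y) + 1)^(1/4)*(sin(y)^2 + 2*sin(y) + 1)/((sin(y) - 1)^(1/4)*(sin(y)^2 - 2*sin(y) + 1))


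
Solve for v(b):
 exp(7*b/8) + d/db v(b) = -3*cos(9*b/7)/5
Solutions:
 v(b) = C1 - 8*exp(7*b/8)/7 - 7*sin(9*b/7)/15


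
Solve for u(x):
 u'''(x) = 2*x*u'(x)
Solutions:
 u(x) = C1 + Integral(C2*airyai(2^(1/3)*x) + C3*airybi(2^(1/3)*x), x)


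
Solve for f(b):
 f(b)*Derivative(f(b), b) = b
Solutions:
 f(b) = -sqrt(C1 + b^2)
 f(b) = sqrt(C1 + b^2)


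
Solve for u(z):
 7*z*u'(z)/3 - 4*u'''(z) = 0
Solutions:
 u(z) = C1 + Integral(C2*airyai(126^(1/3)*z/6) + C3*airybi(126^(1/3)*z/6), z)


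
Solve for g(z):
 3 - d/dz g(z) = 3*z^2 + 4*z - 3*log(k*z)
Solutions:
 g(z) = C1 - z^3 - 2*z^2 + 3*z*log(k*z)


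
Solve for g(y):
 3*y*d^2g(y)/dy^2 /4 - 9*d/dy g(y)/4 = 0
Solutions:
 g(y) = C1 + C2*y^4


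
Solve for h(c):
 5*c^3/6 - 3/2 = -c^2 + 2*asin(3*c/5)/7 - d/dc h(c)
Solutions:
 h(c) = C1 - 5*c^4/24 - c^3/3 + 2*c*asin(3*c/5)/7 + 3*c/2 + 2*sqrt(25 - 9*c^2)/21


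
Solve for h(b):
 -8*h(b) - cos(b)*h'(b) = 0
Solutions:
 h(b) = C1*(sin(b)^4 - 4*sin(b)^3 + 6*sin(b)^2 - 4*sin(b) + 1)/(sin(b)^4 + 4*sin(b)^3 + 6*sin(b)^2 + 4*sin(b) + 1)


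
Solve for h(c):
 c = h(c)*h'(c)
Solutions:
 h(c) = -sqrt(C1 + c^2)
 h(c) = sqrt(C1 + c^2)


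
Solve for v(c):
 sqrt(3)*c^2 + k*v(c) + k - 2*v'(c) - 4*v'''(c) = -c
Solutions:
 v(c) = C1*exp(c*(3^(1/3)*(-9*k + sqrt(3)*sqrt(27*k^2 + 8))^(1/3)/12 - 3^(5/6)*I*(-9*k + sqrt(3)*sqrt(27*k^2 + 8))^(1/3)/12 + 2/((-3^(1/3) + 3^(5/6)*I)*(-9*k + sqrt(3)*sqrt(27*k^2 + 8))^(1/3)))) + C2*exp(c*(3^(1/3)*(-9*k + sqrt(3)*sqrt(27*k^2 + 8))^(1/3)/12 + 3^(5/6)*I*(-9*k + sqrt(3)*sqrt(27*k^2 + 8))^(1/3)/12 - 2/((3^(1/3) + 3^(5/6)*I)*(-9*k + sqrt(3)*sqrt(27*k^2 + 8))^(1/3)))) + C3*exp(3^(1/3)*c*(-(-9*k + sqrt(3)*sqrt(27*k^2 + 8))^(1/3) + 2*3^(1/3)/(-9*k + sqrt(3)*sqrt(27*k^2 + 8))^(1/3))/6) - sqrt(3)*c^2/k - c/k - 4*sqrt(3)*c/k^2 - 1 - 2/k^2 - 8*sqrt(3)/k^3


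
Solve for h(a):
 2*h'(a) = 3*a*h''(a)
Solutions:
 h(a) = C1 + C2*a^(5/3)


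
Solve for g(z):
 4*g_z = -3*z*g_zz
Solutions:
 g(z) = C1 + C2/z^(1/3)


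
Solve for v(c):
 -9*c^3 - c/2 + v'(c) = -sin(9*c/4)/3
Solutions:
 v(c) = C1 + 9*c^4/4 + c^2/4 + 4*cos(9*c/4)/27


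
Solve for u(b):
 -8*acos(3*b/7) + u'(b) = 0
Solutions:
 u(b) = C1 + 8*b*acos(3*b/7) - 8*sqrt(49 - 9*b^2)/3


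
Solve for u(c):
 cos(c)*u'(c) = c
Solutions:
 u(c) = C1 + Integral(c/cos(c), c)


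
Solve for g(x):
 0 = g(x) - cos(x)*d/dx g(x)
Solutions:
 g(x) = C1*sqrt(sin(x) + 1)/sqrt(sin(x) - 1)


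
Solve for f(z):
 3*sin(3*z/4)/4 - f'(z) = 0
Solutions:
 f(z) = C1 - cos(3*z/4)


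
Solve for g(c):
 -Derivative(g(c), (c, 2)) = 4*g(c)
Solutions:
 g(c) = C1*sin(2*c) + C2*cos(2*c)


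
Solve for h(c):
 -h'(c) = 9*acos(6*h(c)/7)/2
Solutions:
 Integral(1/acos(6*_y/7), (_y, h(c))) = C1 - 9*c/2


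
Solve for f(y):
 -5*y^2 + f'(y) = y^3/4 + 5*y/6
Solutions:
 f(y) = C1 + y^4/16 + 5*y^3/3 + 5*y^2/12


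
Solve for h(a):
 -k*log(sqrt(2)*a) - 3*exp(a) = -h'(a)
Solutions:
 h(a) = C1 + a*k*log(a) + a*k*(-1 + log(2)/2) + 3*exp(a)


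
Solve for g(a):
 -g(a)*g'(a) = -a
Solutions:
 g(a) = -sqrt(C1 + a^2)
 g(a) = sqrt(C1 + a^2)


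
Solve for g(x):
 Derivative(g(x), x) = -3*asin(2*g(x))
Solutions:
 Integral(1/asin(2*_y), (_y, g(x))) = C1 - 3*x


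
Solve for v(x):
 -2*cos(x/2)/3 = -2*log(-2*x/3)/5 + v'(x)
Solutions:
 v(x) = C1 + 2*x*log(-x)/5 - 2*x*log(3)/5 - 2*x/5 + 2*x*log(2)/5 - 4*sin(x/2)/3


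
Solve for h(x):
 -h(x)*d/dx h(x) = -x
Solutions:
 h(x) = -sqrt(C1 + x^2)
 h(x) = sqrt(C1 + x^2)


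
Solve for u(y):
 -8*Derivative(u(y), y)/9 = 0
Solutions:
 u(y) = C1


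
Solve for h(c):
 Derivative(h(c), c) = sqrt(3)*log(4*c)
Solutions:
 h(c) = C1 + sqrt(3)*c*log(c) - sqrt(3)*c + 2*sqrt(3)*c*log(2)


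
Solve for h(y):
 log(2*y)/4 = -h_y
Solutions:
 h(y) = C1 - y*log(y)/4 - y*log(2)/4 + y/4


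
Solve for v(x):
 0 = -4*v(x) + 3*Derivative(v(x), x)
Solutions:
 v(x) = C1*exp(4*x/3)


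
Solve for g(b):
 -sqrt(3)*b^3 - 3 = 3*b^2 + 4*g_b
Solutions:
 g(b) = C1 - sqrt(3)*b^4/16 - b^3/4 - 3*b/4


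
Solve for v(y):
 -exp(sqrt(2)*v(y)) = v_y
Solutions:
 v(y) = sqrt(2)*(2*log(1/(C1 + y)) - log(2))/4


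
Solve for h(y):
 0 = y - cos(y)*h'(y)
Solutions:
 h(y) = C1 + Integral(y/cos(y), y)


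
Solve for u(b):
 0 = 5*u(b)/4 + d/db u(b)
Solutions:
 u(b) = C1*exp(-5*b/4)


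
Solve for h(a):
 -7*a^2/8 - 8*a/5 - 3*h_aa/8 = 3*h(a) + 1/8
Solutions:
 h(a) = C1*sin(2*sqrt(2)*a) + C2*cos(2*sqrt(2)*a) - 7*a^2/24 - 8*a/15 + 1/32


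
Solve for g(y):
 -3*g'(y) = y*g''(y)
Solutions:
 g(y) = C1 + C2/y^2


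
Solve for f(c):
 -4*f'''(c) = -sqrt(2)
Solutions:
 f(c) = C1 + C2*c + C3*c^2 + sqrt(2)*c^3/24


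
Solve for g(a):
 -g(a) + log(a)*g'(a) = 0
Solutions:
 g(a) = C1*exp(li(a))


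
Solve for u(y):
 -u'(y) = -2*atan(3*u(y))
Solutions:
 Integral(1/atan(3*_y), (_y, u(y))) = C1 + 2*y


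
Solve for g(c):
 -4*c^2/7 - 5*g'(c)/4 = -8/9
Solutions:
 g(c) = C1 - 16*c^3/105 + 32*c/45


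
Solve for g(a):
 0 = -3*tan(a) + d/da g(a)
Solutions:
 g(a) = C1 - 3*log(cos(a))


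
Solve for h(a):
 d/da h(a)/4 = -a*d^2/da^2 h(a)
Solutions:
 h(a) = C1 + C2*a^(3/4)


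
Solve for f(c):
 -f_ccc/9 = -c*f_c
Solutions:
 f(c) = C1 + Integral(C2*airyai(3^(2/3)*c) + C3*airybi(3^(2/3)*c), c)


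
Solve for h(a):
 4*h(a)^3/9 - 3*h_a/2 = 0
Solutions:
 h(a) = -3*sqrt(6)*sqrt(-1/(C1 + 8*a))/2
 h(a) = 3*sqrt(6)*sqrt(-1/(C1 + 8*a))/2


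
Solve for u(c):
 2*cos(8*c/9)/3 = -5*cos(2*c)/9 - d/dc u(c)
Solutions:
 u(c) = C1 - 3*sin(8*c/9)/4 - 5*sin(2*c)/18


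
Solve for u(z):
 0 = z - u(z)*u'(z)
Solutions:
 u(z) = -sqrt(C1 + z^2)
 u(z) = sqrt(C1 + z^2)


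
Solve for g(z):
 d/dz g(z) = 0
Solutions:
 g(z) = C1


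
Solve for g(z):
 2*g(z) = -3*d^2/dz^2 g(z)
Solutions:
 g(z) = C1*sin(sqrt(6)*z/3) + C2*cos(sqrt(6)*z/3)


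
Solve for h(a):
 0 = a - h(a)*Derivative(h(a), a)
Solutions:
 h(a) = -sqrt(C1 + a^2)
 h(a) = sqrt(C1 + a^2)


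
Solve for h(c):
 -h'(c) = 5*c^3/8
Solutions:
 h(c) = C1 - 5*c^4/32


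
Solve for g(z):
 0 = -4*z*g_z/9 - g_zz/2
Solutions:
 g(z) = C1 + C2*erf(2*z/3)


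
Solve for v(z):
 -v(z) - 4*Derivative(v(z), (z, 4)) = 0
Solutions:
 v(z) = (C1*sin(z/2) + C2*cos(z/2))*exp(-z/2) + (C3*sin(z/2) + C4*cos(z/2))*exp(z/2)


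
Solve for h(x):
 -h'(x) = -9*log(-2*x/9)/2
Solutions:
 h(x) = C1 + 9*x*log(-x)/2 + x*(-9*log(3) - 9/2 + 9*log(2)/2)


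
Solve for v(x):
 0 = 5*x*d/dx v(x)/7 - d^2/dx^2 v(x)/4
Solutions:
 v(x) = C1 + C2*erfi(sqrt(70)*x/7)


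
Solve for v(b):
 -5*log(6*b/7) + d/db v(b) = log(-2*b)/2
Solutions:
 v(b) = C1 + 11*b*log(b)/2 + b*(-5*log(7) - 11/2 + log(2)/2 + 5*log(6) + I*pi/2)


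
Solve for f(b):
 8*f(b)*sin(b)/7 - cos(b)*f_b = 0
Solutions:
 f(b) = C1/cos(b)^(8/7)


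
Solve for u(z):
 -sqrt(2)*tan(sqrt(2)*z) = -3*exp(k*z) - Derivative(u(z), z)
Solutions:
 u(z) = C1 - 3*Piecewise((exp(k*z)/k, Ne(k, 0)), (z, True)) - log(cos(sqrt(2)*z))


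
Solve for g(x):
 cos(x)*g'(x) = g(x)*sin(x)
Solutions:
 g(x) = C1/cos(x)


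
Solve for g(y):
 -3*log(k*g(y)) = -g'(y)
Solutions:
 li(k*g(y))/k = C1 + 3*y


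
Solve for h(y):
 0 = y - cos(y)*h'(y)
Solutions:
 h(y) = C1 + Integral(y/cos(y), y)


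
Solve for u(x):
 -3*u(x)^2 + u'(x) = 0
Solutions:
 u(x) = -1/(C1 + 3*x)


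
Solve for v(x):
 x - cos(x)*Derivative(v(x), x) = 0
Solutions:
 v(x) = C1 + Integral(x/cos(x), x)


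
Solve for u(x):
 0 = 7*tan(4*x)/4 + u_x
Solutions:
 u(x) = C1 + 7*log(cos(4*x))/16


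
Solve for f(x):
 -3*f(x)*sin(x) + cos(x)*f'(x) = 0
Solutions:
 f(x) = C1/cos(x)^3


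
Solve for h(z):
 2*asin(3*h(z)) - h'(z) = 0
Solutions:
 Integral(1/asin(3*_y), (_y, h(z))) = C1 + 2*z


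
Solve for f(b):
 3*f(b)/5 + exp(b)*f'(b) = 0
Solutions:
 f(b) = C1*exp(3*exp(-b)/5)


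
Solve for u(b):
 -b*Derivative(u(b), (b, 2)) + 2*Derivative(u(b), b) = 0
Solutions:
 u(b) = C1 + C2*b^3


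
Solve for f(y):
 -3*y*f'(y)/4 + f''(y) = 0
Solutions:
 f(y) = C1 + C2*erfi(sqrt(6)*y/4)


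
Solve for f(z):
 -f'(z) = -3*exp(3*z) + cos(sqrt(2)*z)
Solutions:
 f(z) = C1 + exp(3*z) - sqrt(2)*sin(sqrt(2)*z)/2


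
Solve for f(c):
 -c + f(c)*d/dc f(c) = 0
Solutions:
 f(c) = -sqrt(C1 + c^2)
 f(c) = sqrt(C1 + c^2)


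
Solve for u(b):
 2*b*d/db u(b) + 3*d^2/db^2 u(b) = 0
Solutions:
 u(b) = C1 + C2*erf(sqrt(3)*b/3)


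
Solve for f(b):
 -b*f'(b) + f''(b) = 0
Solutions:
 f(b) = C1 + C2*erfi(sqrt(2)*b/2)


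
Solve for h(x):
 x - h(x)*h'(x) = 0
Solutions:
 h(x) = -sqrt(C1 + x^2)
 h(x) = sqrt(C1 + x^2)


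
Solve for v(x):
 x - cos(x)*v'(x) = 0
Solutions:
 v(x) = C1 + Integral(x/cos(x), x)


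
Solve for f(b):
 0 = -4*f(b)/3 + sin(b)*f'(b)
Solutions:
 f(b) = C1*(cos(b) - 1)^(2/3)/(cos(b) + 1)^(2/3)


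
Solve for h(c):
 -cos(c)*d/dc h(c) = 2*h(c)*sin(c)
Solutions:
 h(c) = C1*cos(c)^2


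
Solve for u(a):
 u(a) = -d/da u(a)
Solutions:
 u(a) = C1*exp(-a)


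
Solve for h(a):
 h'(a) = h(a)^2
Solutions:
 h(a) = -1/(C1 + a)


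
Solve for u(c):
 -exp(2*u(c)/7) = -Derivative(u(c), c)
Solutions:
 u(c) = 7*log(-sqrt(-1/(C1 + c))) - 7*log(2) + 7*log(14)/2
 u(c) = 7*log(-1/(C1 + c))/2 - 7*log(2) + 7*log(14)/2


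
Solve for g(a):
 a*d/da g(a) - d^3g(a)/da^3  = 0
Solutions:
 g(a) = C1 + Integral(C2*airyai(a) + C3*airybi(a), a)


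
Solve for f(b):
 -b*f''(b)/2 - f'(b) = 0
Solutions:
 f(b) = C1 + C2/b


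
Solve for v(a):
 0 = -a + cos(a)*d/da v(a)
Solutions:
 v(a) = C1 + Integral(a/cos(a), a)


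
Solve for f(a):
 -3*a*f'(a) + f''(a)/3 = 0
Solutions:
 f(a) = C1 + C2*erfi(3*sqrt(2)*a/2)


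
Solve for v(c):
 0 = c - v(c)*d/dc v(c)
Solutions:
 v(c) = -sqrt(C1 + c^2)
 v(c) = sqrt(C1 + c^2)


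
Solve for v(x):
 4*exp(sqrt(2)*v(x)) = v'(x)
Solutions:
 v(x) = sqrt(2)*(2*log(-1/(C1 + 4*x)) - log(2))/4


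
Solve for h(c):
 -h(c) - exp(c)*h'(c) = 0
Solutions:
 h(c) = C1*exp(exp(-c))


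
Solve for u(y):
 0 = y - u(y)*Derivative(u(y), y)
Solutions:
 u(y) = -sqrt(C1 + y^2)
 u(y) = sqrt(C1 + y^2)


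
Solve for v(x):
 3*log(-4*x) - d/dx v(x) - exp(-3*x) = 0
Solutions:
 v(x) = C1 + 3*x*log(-x) + 3*x*(-1 + 2*log(2)) + exp(-3*x)/3


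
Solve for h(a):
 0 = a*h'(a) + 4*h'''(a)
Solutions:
 h(a) = C1 + Integral(C2*airyai(-2^(1/3)*a/2) + C3*airybi(-2^(1/3)*a/2), a)


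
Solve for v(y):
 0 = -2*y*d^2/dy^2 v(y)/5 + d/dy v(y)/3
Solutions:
 v(y) = C1 + C2*y^(11/6)


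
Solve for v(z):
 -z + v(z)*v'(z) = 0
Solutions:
 v(z) = -sqrt(C1 + z^2)
 v(z) = sqrt(C1 + z^2)


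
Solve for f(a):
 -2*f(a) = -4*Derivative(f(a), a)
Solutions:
 f(a) = C1*exp(a/2)


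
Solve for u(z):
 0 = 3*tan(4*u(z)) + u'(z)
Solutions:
 u(z) = -asin(C1*exp(-12*z))/4 + pi/4
 u(z) = asin(C1*exp(-12*z))/4


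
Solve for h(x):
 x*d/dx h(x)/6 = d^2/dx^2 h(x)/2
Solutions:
 h(x) = C1 + C2*erfi(sqrt(6)*x/6)


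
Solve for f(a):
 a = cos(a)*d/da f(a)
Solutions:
 f(a) = C1 + Integral(a/cos(a), a)


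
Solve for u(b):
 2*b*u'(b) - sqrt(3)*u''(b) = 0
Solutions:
 u(b) = C1 + C2*erfi(3^(3/4)*b/3)


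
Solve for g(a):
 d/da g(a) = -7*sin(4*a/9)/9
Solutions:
 g(a) = C1 + 7*cos(4*a/9)/4


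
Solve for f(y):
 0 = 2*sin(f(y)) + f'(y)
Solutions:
 f(y) = -acos((-C1 - exp(4*y))/(C1 - exp(4*y))) + 2*pi
 f(y) = acos((-C1 - exp(4*y))/(C1 - exp(4*y)))


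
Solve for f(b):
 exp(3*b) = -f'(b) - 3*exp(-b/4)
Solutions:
 f(b) = C1 - exp(3*b)/3 + 12*exp(-b/4)


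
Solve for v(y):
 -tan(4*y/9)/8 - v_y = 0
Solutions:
 v(y) = C1 + 9*log(cos(4*y/9))/32


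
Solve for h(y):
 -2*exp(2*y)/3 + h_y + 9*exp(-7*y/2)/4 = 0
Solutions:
 h(y) = C1 + exp(2*y)/3 + 9*exp(-7*y/2)/14


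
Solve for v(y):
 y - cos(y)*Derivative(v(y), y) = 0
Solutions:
 v(y) = C1 + Integral(y/cos(y), y)


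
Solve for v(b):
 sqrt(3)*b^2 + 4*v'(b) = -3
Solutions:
 v(b) = C1 - sqrt(3)*b^3/12 - 3*b/4


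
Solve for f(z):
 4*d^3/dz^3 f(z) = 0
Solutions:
 f(z) = C1 + C2*z + C3*z^2


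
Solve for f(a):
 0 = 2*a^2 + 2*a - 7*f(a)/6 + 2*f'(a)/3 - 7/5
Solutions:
 f(a) = C1*exp(7*a/4) + 12*a^2/7 + 180*a/49 + 1542/1715


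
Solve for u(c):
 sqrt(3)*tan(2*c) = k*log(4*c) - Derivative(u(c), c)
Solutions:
 u(c) = C1 + c*k*(log(c) - 1) + 2*c*k*log(2) + sqrt(3)*log(cos(2*c))/2


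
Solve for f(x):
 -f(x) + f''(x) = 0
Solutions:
 f(x) = C1*exp(-x) + C2*exp(x)


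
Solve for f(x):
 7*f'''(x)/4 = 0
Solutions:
 f(x) = C1 + C2*x + C3*x^2


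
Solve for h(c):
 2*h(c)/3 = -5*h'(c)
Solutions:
 h(c) = C1*exp(-2*c/15)


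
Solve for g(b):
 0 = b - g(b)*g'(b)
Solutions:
 g(b) = -sqrt(C1 + b^2)
 g(b) = sqrt(C1 + b^2)


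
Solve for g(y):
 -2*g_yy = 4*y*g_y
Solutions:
 g(y) = C1 + C2*erf(y)


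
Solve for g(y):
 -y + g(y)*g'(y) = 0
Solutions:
 g(y) = -sqrt(C1 + y^2)
 g(y) = sqrt(C1 + y^2)


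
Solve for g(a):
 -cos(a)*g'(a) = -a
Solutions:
 g(a) = C1 + Integral(a/cos(a), a)


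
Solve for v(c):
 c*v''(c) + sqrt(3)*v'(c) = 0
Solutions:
 v(c) = C1 + C2*c^(1 - sqrt(3))


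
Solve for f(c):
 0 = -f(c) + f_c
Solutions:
 f(c) = C1*exp(c)


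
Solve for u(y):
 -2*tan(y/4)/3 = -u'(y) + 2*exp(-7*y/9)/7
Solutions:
 u(y) = C1 + 4*log(tan(y/4)^2 + 1)/3 - 18*exp(-7*y/9)/49


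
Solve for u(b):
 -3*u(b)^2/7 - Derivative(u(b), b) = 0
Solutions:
 u(b) = 7/(C1 + 3*b)


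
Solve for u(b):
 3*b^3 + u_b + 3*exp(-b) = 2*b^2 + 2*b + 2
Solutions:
 u(b) = C1 - 3*b^4/4 + 2*b^3/3 + b^2 + 2*b + 3*exp(-b)


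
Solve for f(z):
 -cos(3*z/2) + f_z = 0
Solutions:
 f(z) = C1 + 2*sin(3*z/2)/3


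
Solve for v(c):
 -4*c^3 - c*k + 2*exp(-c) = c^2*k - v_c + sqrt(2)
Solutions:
 v(c) = C1 + c^4 + c^3*k/3 + c^2*k/2 + sqrt(2)*c + 2*exp(-c)


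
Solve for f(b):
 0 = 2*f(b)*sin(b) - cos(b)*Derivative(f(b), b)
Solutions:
 f(b) = C1/cos(b)^2


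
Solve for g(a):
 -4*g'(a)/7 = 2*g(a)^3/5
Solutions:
 g(a) = -sqrt(5)*sqrt(-1/(C1 - 7*a))
 g(a) = sqrt(5)*sqrt(-1/(C1 - 7*a))


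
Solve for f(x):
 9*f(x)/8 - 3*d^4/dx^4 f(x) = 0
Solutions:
 f(x) = C1*exp(-6^(1/4)*x/2) + C2*exp(6^(1/4)*x/2) + C3*sin(6^(1/4)*x/2) + C4*cos(6^(1/4)*x/2)


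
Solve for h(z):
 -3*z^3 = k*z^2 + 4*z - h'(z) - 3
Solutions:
 h(z) = C1 + k*z^3/3 + 3*z^4/4 + 2*z^2 - 3*z


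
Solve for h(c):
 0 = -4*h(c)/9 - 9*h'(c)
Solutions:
 h(c) = C1*exp(-4*c/81)


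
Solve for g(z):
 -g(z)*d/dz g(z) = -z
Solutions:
 g(z) = -sqrt(C1 + z^2)
 g(z) = sqrt(C1 + z^2)


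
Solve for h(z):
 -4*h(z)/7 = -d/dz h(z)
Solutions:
 h(z) = C1*exp(4*z/7)


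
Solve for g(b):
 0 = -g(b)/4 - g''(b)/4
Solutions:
 g(b) = C1*sin(b) + C2*cos(b)


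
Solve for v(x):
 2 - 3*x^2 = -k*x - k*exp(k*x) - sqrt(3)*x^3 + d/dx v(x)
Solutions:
 v(x) = C1 + k*x^2/2 + sqrt(3)*x^4/4 - x^3 + 2*x + exp(k*x)


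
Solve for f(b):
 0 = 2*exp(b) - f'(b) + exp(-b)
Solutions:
 f(b) = C1 + 3*sinh(b) + cosh(b)


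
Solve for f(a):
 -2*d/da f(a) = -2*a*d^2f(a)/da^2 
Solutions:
 f(a) = C1 + C2*a^2


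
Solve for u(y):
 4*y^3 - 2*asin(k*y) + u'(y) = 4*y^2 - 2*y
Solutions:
 u(y) = C1 - y^4 + 4*y^3/3 - y^2 + 2*Piecewise((y*asin(k*y) + sqrt(-k^2*y^2 + 1)/k, Ne(k, 0)), (0, True))


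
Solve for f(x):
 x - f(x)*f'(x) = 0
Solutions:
 f(x) = -sqrt(C1 + x^2)
 f(x) = sqrt(C1 + x^2)


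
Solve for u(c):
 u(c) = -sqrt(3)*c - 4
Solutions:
 u(c) = -sqrt(3)*c - 4
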